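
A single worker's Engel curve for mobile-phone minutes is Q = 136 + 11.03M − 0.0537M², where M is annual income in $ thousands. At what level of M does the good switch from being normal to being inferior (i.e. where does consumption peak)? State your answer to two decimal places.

dQ/dM = 11.03 − 0.1074M.
The good is inferior where dQ/dM < 0. Setting dQ/dM = 0 gives M = 11.03 / 0.1074 = 102.70.

102.70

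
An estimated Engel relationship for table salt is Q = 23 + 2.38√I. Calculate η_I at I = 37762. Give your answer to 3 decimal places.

At I = 37762: Q = 485.492.
dQ/dI = 2.38/(2√I) = 0.00612378 at this income.
η = (dQ/dI)·(I/Q) = 0.00612378 × (37762/485.492) = 0.476.

0.476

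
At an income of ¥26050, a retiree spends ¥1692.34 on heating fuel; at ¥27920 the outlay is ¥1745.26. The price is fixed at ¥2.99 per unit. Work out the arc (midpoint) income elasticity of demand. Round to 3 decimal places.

0.444

With a constant price, Q₁ = 1692.34/2.99 = 566.000 and Q₂ = 1745.26/2.99 = 583.699 (equivalently, work directly with expenditure since P cancels).
Midpoint %ΔQ = (1745.26 − 1692.34)/1718.80 = 0.03079; midpoint %ΔI = (27920 − 26050)/26985 = 0.06930.
η = 0.03079 / 0.06930 = 0.444.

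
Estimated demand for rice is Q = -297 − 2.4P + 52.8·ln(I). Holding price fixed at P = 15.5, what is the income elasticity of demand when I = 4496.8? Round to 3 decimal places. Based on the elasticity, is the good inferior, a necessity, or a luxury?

0.480 (necessity)

At P = 15.5, I = 4496.8: Q = 109.907.
Holding P constant, ∂Q/∂I = 52.8/I = 0.0117417.
η_I = (∂Q/∂I)·(I/Q) = 0.0117417 × (4496.8/109.907) = 0.480.
Since 0 < η < 1, this is a necessity.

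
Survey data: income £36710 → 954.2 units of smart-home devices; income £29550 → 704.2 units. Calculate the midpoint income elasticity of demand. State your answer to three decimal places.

1.395

ΔQ = 704.2 − 954.2 = -250; midpoint Q̄ = (954.2 + 704.2)/2 = 829.2.
ΔI = 29550 − 36710 = -7160; midpoint Ī = (36710 + 29550)/2 = 33130.
η = (ΔQ/Q̄) ÷ (ΔI/Ī) = (-250/829.2) ÷ (-7160/33130) = 1.395.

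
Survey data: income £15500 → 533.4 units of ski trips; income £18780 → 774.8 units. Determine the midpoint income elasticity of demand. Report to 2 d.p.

1.93

ΔQ = 774.8 − 533.4 = 241.4; midpoint Q̄ = (533.4 + 774.8)/2 = 654.1.
ΔI = 18780 − 15500 = 3280; midpoint Ī = (15500 + 18780)/2 = 17140.
η = (ΔQ/Q̄) ÷ (ΔI/Ī) = (241.4/654.1) ÷ (3280/17140) = 1.93.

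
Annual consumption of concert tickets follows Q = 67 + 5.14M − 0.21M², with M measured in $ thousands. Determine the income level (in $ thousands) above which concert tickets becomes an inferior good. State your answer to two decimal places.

dQ/dM = 5.14 − 0.42M.
The good is inferior where dQ/dM < 0. Setting dQ/dM = 0 gives M = 5.14 / 0.42 = 12.24.

12.24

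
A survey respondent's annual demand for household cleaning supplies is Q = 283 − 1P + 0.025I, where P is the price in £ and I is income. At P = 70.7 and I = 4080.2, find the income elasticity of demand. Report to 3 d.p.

0.325

At P = 70.7, I = 4080.2: Q = 314.305.
Holding P constant, ∂Q/∂I = 0.025.
η_I = (∂Q/∂I)·(I/Q) = 0.025 × (4080.2/314.305) = 0.325.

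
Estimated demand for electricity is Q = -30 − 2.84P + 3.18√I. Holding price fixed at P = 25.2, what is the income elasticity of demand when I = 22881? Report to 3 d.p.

At P = 25.2, I = 22881: Q = 379.454.
Holding P constant, ∂Q/∂I = 3.18/(2√I) = 0.0105114.
η_I = (∂Q/∂I)·(I/Q) = 0.0105114 × (22881/379.454) = 0.634.

0.634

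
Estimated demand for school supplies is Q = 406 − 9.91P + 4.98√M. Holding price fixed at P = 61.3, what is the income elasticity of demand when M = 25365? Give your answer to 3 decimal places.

At P = 61.3, M = 25365: Q = 591.651.
Holding P constant, ∂Q/∂M = 4.98/(2√M) = 0.0156344.
η_M = (∂Q/∂M)·(M/Q) = 0.0156344 × (25365/591.651) = 0.670.

0.670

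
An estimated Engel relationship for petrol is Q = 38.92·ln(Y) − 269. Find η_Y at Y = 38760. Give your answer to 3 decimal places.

0.274

At Y = 38760: Q = 142.195.
dQ/dY = 38.92/Y = 0.00100413 at this income.
η = (dQ/dY)·(Y/Q) = 0.00100413 × (38760/142.195) = 0.274.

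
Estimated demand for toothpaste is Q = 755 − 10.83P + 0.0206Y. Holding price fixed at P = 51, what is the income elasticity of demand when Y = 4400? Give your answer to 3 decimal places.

0.309

At P = 51, Y = 4400: Q = 293.310.
Holding P constant, ∂Q/∂Y = 0.0206.
η_Y = (∂Q/∂Y)·(Y/Q) = 0.0206 × (4400/293.310) = 0.309.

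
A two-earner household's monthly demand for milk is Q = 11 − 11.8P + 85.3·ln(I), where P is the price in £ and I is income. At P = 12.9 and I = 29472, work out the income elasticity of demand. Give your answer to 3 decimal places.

0.116

At P = 12.9, I = 29472: Q = 736.619.
Holding P constant, ∂Q/∂I = 85.3/I = 0.00289427.
η_I = (∂Q/∂I)·(I/Q) = 0.00289427 × (29472/736.619) = 0.116.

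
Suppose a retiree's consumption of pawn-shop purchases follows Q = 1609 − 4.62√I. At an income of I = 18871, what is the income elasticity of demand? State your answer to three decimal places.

-0.326

At I = 18871: Q = 974.342.
dQ/dI = -4.62/(2√I) = -0.0168157 at this income.
η = (dQ/dI)·(I/Q) = -0.0168157 × (18871/974.342) = -0.326.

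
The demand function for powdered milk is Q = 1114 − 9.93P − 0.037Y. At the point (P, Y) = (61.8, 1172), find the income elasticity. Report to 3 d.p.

At P = 61.8, Y = 1172: Q = 456.962.
Holding P constant, ∂Q/∂Y = −0.037.
η_Y = (∂Q/∂Y)·(Y/Q) = -0.037 × (1172/456.962) = -0.095.

-0.095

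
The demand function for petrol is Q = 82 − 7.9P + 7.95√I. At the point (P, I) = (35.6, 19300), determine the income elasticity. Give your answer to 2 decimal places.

0.61

At P = 35.6, I = 19300: Q = 905.209.
Holding P constant, ∂Q/∂I = 7.95/(2√I) = 0.0286127.
η_I = (∂Q/∂I)·(I/Q) = 0.0286127 × (19300/905.209) = 0.61.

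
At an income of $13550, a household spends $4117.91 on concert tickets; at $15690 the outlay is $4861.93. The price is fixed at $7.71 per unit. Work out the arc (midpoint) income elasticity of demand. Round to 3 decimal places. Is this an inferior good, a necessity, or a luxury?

1.132 (luxury)

With a constant price, Q₁ = 4117.91/7.71 = 534.100 and Q₂ = 4861.93/7.71 = 630.601 (equivalently, work directly with expenditure since P cancels).
Midpoint %ΔQ = (4861.93 − 4117.91)/4489.92 = 0.16571; midpoint %ΔI = (15690 − 13550)/14620 = 0.14637.
η = 0.16571 / 0.14637 = 1.132.
η > 1 ⇒ luxury.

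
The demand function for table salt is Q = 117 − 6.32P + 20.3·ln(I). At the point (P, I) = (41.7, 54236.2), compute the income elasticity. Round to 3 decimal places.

0.272

At P = 41.7, I = 54236.2: Q = 74.748.
Holding P constant, ∂Q/∂I = 20.3/I = 0.000374289.
η_I = (∂Q/∂I)·(I/Q) = 0.000374289 × (54236.2/74.748) = 0.272.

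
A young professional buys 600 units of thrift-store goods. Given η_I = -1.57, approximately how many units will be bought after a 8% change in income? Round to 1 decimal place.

524.6

%ΔQ ≈ η × %ΔI = -1.57 × 8% = -12.56%.
New Q ≈ 600 × (1 − 0.1256) = 524.6.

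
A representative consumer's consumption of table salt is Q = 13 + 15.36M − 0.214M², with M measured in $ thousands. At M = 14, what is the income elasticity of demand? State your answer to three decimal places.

0.705

At M = 14: Q = 186.0960.
dQ/dM = 15.36 − 0.428M = 9.36800.
η = (dQ/dM)·(M/Q) = 9.36800 × (14/186.0960) = 0.705.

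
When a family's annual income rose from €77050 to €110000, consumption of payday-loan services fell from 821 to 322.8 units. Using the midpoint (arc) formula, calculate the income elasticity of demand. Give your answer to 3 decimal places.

ΔQ = 322.8 − 821 = -498.2; midpoint Q̄ = (821 + 322.8)/2 = 571.9.
ΔI = 110000 − 77050 = 32950; midpoint Ī = (77050 + 110000)/2 = 93525.
η = (ΔQ/Q̄) ÷ (ΔI/Ī) = (-498.2/571.9) ÷ (32950/93525) = -2.473.

-2.473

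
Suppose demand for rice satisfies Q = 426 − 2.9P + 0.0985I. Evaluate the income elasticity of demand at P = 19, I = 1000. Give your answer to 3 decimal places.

0.210

At P = 19, I = 1000: Q = 469.400.
Holding P constant, ∂Q/∂I = 0.0985.
η_I = (∂Q/∂I)·(I/Q) = 0.0985 × (1000/469.400) = 0.210.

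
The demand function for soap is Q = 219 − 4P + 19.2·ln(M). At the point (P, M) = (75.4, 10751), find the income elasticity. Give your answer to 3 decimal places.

0.201

At P = 75.4, M = 10751: Q = 95.629.
Holding P constant, ∂Q/∂M = 19.2/M = 0.00178588.
η_M = (∂Q/∂M)·(M/Q) = 0.00178588 × (10751/95.629) = 0.201.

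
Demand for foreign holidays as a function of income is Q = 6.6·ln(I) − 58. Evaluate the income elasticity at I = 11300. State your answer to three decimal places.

1.836

At I = 11300: Q = 3.595.
dQ/dI = 6.6/I = 0.000584071 at this income.
η = (dQ/dI)·(I/Q) = 0.000584071 × (11300/3.595) = 1.836.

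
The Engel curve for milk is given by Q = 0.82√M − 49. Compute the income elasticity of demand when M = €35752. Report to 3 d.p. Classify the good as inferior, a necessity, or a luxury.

0.731 (necessity)

At M = 35752: Q = 106.047.
dQ/dM = 0.82/(2√M) = 0.00216837 at this income.
η = (dQ/dM)·(M/Q) = 0.00216837 × (35752/106.047) = 0.731.
Since 0 < η < 1, the good is a necessity.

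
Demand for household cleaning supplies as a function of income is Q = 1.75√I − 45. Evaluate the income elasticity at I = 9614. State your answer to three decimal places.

0.678

At I = 9614: Q = 126.589.
dQ/dI = 1.75/(2√I) = 0.00892393 at this income.
η = (dQ/dI)·(I/Q) = 0.00892393 × (9614/126.589) = 0.678.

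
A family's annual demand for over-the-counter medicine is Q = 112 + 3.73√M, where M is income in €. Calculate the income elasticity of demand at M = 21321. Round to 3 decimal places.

0.415

At M = 21321: Q = 656.644.
dQ/dM = 3.73/(2√M) = 0.0127725 at this income.
η = (dQ/dM)·(M/Q) = 0.0127725 × (21321/656.644) = 0.415.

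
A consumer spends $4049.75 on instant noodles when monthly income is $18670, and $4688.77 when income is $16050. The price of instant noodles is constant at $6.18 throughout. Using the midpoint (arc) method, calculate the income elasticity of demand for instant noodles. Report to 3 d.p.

-0.969

With a constant price, Q₁ = 4049.75/6.18 = 655.299 and Q₂ = 4688.77/6.18 = 758.701 (equivalently, work directly with expenditure since P cancels).
Midpoint %ΔQ = (4688.77 − 4049.75)/4369.26 = 0.14625; midpoint %ΔI = (16050 − 18670)/17360 = -0.15092.
η = 0.14625 / -0.15092 = -0.969.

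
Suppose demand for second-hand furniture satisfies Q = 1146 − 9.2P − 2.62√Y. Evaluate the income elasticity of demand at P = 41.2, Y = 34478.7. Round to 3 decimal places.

-0.867

At P = 41.2, Y = 34478.7: Q = 280.467.
Holding P constant, ∂Q/∂Y = -2.62/(2√Y) = -0.00705498.
η_Y = (∂Q/∂Y)·(Y/Q) = -0.00705498 × (34478.7/280.467) = -0.867.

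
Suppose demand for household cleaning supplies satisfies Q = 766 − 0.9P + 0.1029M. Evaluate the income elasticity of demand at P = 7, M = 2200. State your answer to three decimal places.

0.230

At P = 7, M = 2200: Q = 986.080.
Holding P constant, ∂Q/∂M = 0.1029.
η_M = (∂Q/∂M)·(M/Q) = 0.1029 × (2200/986.080) = 0.230.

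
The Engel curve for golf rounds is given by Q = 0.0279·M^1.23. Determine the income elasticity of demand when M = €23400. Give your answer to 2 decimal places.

1.23

For Q = A·M^β the income elasticity is constant and equal to β.
Here β = 1.23, so η = 1.23.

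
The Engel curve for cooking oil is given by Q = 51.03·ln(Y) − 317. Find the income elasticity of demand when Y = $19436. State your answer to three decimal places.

At Y = 19436: Q = 186.915.
dQ/dY = 51.03/Y = 0.00262554 at this income.
η = (dQ/dY)·(Y/Q) = 0.00262554 × (19436/186.915) = 0.273.

0.273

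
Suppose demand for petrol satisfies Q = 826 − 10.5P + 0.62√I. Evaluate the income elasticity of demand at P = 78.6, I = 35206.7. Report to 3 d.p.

0.497

At P = 78.6, I = 35206.7: Q = 117.033.
Holding P constant, ∂Q/∂I = 0.62/(2√I) = 0.00165215.
η_I = (∂Q/∂I)·(I/Q) = 0.00165215 × (35206.7/117.033) = 0.497.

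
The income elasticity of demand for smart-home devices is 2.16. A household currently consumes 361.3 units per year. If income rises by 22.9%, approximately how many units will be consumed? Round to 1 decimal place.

%ΔQ ≈ η × %ΔI = 2.16 × 22.9% = 49.464%.
New Q ≈ 361.3 × (1 + 0.49464) = 540.0.

540.0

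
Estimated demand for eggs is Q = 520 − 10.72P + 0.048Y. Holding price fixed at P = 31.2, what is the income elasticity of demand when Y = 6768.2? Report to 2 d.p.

0.64

At P = 31.2, Y = 6768.2: Q = 510.410.
Holding P constant, ∂Q/∂Y = 0.048.
η_Y = (∂Q/∂Y)·(Y/Q) = 0.048 × (6768.2/510.410) = 0.64.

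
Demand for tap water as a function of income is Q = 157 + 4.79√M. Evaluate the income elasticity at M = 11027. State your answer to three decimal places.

At M = 11027: Q = 659.996.
dQ/dM = 4.79/(2√M) = 0.0228075 at this income.
η = (dQ/dM)·(M/Q) = 0.0228075 × (11027/659.996) = 0.381.

0.381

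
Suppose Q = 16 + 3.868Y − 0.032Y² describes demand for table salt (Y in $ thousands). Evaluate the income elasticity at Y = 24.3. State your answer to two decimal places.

0.62

At Y = 24.3: Q = 91.0967.
dQ/dY = 3.868 − 0.064Y = 2.31280.
η = (dQ/dY)·(Y/Q) = 2.31280 × (24.3/91.0967) = 0.62.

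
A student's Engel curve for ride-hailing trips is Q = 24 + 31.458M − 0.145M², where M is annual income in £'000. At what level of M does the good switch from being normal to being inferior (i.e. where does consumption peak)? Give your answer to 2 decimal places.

dQ/dM = 31.458 − 0.29M.
The good is inferior where dQ/dM < 0. Setting dQ/dM = 0 gives M = 31.458 / 0.29 = 108.48.

108.48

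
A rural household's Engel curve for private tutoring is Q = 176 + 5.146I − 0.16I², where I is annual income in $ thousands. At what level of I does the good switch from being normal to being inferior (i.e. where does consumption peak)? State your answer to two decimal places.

16.08

dQ/dI = 5.146 − 0.32I.
The good is inferior where dQ/dI < 0. Setting dQ/dI = 0 gives I = 5.146 / 0.32 = 16.08.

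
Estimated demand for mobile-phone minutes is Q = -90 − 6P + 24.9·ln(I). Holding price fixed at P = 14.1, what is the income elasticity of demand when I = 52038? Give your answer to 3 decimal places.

0.260

At P = 14.1, I = 52038: Q = 95.807.
Holding P constant, ∂Q/∂I = 24.9/I = 0.000478496.
η_I = (∂Q/∂I)·(I/Q) = 0.000478496 × (52038/95.807) = 0.260.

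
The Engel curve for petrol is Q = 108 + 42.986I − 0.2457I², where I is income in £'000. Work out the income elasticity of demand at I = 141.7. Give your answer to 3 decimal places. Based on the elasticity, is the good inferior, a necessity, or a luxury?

At I = 141.7: Q = 1265.7329.
dQ/dI = 42.986 − 0.4914I = -26.64538.
η = (dQ/dI)·(I/Q) = -26.64538 × (141.7/1265.7329) = -2.983.
η < 0 ⇒ inferior good.

-2.983 (inferior good)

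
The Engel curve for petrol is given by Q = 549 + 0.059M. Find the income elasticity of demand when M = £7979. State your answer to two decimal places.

At M = 7979: Q = 1019.761.
dQ/dM = 0.059.
η = (dQ/dM)·(M/Q) = 0.059 × (7979/1019.761) = 0.46.

0.46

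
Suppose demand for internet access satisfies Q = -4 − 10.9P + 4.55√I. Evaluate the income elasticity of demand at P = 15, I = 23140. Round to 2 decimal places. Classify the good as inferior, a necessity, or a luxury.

At P = 15, I = 23140: Q = 524.639.
Holding P constant, ∂Q/∂I = 4.55/(2√I) = 0.0149555.
η_I = (∂Q/∂I)·(I/Q) = 0.0149555 × (23140/524.639) = 0.66.
Since 0 < η < 1, this is a necessity.

0.66 (necessity)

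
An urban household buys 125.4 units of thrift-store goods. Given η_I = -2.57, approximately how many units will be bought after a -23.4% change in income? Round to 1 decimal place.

200.8

%ΔQ ≈ η × %ΔI = -2.57 × (-23.4%) = 60.138%.
New Q ≈ 125.4 × (1 + 0.60138) = 200.8.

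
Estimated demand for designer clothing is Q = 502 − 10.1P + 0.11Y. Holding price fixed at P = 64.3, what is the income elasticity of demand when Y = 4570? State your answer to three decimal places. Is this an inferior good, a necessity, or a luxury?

1.415 (luxury)

At P = 64.3, Y = 4570: Q = 355.270.
Holding P constant, ∂Q/∂Y = 0.11.
η_Y = (∂Q/∂Y)·(Y/Q) = 0.11 × (4570/355.270) = 1.415.
Since η > 1, this is a luxury.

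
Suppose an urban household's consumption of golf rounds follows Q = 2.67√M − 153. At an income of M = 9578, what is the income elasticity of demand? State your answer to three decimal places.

At M = 9578: Q = 108.306.
dQ/dM = 2.67/(2√M) = 0.0136409 at this income.
η = (dQ/dM)·(M/Q) = 0.0136409 × (9578/108.306) = 1.206.

1.206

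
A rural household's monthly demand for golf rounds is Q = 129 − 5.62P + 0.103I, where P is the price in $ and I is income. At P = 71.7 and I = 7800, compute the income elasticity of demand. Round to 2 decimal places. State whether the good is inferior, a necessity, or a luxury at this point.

At P = 71.7, I = 7800: Q = 529.446.
Holding P constant, ∂Q/∂I = 0.103.
η_I = (∂Q/∂I)·(I/Q) = 0.103 × (7800/529.446) = 1.52.
Since η > 1, this is a luxury.

1.52 (luxury)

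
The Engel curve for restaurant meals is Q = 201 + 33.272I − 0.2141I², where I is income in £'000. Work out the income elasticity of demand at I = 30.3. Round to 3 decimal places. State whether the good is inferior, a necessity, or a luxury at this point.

At I = 30.3: Q = 1012.5785.
dQ/dI = 33.272 − 0.4282I = 20.29754.
η = (dQ/dI)·(I/Q) = 20.29754 × (30.3/1012.5785) = 0.607.
0 < η < 1 ⇒ necessity.

0.607 (necessity)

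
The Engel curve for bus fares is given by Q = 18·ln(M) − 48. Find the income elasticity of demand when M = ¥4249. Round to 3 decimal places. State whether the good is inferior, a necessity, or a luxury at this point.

At M = 4249: Q = 102.380.
dQ/dM = 18/M = 0.00423629 at this income.
η = (dQ/dM)·(M/Q) = 0.00423629 × (4249/102.380) = 0.176.
Since 0 < η < 1, the good is a necessity.

0.176 (necessity)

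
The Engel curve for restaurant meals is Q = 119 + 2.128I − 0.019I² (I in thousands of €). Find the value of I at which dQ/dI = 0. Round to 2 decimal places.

dQ/dI = 2.128 − 0.038I.
The good is inferior where dQ/dI < 0. Setting dQ/dI = 0 gives I = 2.128 / 0.038 = 56.00.

56.00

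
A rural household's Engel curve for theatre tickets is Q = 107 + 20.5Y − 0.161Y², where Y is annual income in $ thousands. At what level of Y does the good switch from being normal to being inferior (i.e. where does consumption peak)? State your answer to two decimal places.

63.66

dQ/dY = 20.5 − 0.322Y.
The good is inferior where dQ/dY < 0. Setting dQ/dY = 0 gives Y = 20.5 / 0.322 = 63.66.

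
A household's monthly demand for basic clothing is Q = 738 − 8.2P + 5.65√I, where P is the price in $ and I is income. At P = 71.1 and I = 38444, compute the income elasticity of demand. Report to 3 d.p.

At P = 71.1, I = 38444: Q = 1262.783.
Holding P constant, ∂Q/∂I = 5.65/(2√I) = 0.014408.
η_I = (∂Q/∂I)·(I/Q) = 0.014408 × (38444/1262.783) = 0.439.

0.439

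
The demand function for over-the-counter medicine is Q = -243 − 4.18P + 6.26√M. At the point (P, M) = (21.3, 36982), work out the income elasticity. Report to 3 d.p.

At P = 21.3, M = 36982: Q = 871.808.
Holding P constant, ∂Q/∂M = 6.26/(2√M) = 0.0162761.
η_M = (∂Q/∂M)·(M/Q) = 0.0162761 × (36982/871.808) = 0.690.

0.690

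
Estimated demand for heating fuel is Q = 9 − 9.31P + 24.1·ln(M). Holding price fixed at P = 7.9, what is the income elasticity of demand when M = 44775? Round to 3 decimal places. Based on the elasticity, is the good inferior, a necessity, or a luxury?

0.125 (necessity)

At P = 7.9, M = 44775: Q = 193.548.
Holding P constant, ∂Q/∂M = 24.1/M = 0.000538247.
η_M = (∂Q/∂M)·(M/Q) = 0.000538247 × (44775/193.548) = 0.125.
Since 0 < η < 1, this is a necessity.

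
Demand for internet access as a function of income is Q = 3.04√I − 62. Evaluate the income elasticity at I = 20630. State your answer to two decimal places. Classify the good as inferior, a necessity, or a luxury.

At I = 20630: Q = 374.640.
dQ/dI = 3.04/(2√I) = 0.0105826 at this income.
η = (dQ/dI)·(I/Q) = 0.0105826 × (20630/374.640) = 0.58.
Since 0 < η < 1, the good is a necessity.

0.58 (necessity)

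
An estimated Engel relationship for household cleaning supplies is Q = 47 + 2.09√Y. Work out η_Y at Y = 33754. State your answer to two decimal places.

0.45

At Y = 33754: Q = 430.980.
dQ/dY = 2.09/(2√Y) = 0.00568792 at this income.
η = (dQ/dY)·(Y/Q) = 0.00568792 × (33754/430.980) = 0.45.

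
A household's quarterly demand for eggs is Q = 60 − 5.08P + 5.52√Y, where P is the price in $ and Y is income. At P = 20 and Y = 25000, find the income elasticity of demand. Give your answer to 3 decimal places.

At P = 20, Y = 25000: Q = 831.189.
Holding P constant, ∂Q/∂Y = 5.52/(2√Y) = 0.0174558.
η_Y = (∂Q/∂Y)·(Y/Q) = 0.0174558 × (25000/831.189) = 0.525.

0.525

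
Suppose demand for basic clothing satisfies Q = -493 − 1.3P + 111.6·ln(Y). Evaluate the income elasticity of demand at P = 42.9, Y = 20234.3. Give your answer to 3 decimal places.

0.200

At P = 42.9, Y = 20234.3: Q = 557.759.
Holding P constant, ∂Q/∂Y = 111.6/Y = 0.00551539.
η_Y = (∂Q/∂Y)·(Y/Q) = 0.00551539 × (20234.3/557.759) = 0.200.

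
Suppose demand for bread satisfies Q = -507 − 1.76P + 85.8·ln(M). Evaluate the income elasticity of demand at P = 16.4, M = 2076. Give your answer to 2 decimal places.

0.72

At P = 16.4, M = 2076: Q = 119.493.
Holding P constant, ∂Q/∂M = 85.8/M = 0.0413295.
η_M = (∂Q/∂M)·(M/Q) = 0.0413295 × (2076/119.493) = 0.72.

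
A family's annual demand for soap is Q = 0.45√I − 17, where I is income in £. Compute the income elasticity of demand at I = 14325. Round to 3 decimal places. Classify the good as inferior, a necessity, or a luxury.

At I = 14325: Q = 36.859.
dQ/dI = 0.45/(2√I) = 0.0018799 at this income.
η = (dQ/dI)·(I/Q) = 0.0018799 × (14325/36.859) = 0.731.
Since 0 < η < 1, the good is a necessity.

0.731 (necessity)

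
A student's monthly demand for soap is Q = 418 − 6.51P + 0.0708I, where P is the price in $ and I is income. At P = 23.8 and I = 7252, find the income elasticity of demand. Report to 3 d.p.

0.661

At P = 23.8, I = 7252: Q = 776.504.
Holding P constant, ∂Q/∂I = 0.0708.
η_I = (∂Q/∂I)·(I/Q) = 0.0708 × (7252/776.504) = 0.661.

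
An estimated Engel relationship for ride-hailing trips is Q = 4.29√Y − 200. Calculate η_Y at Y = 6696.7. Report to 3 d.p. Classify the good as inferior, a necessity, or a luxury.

1.162 (luxury)

At Y = 6696.7: Q = 151.065.
dQ/dY = 4.29/(2√Y) = 0.0262118 at this income.
η = (dQ/dY)·(Y/Q) = 0.0262118 × (6696.7/151.065) = 1.162.
Since η > 1, the good is a luxury.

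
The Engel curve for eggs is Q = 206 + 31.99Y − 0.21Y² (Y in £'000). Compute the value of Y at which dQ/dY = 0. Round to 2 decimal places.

dQ/dY = 31.99 − 0.42Y.
The good is inferior where dQ/dY < 0. Setting dQ/dY = 0 gives Y = 31.99 / 0.42 = 76.17.

76.17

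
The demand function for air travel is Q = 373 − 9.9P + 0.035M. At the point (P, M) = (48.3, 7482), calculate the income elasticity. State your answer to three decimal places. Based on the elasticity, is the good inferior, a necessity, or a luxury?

At P = 48.3, M = 7482: Q = 156.700.
Holding P constant, ∂Q/∂M = 0.035.
η_M = (∂Q/∂M)·(M/Q) = 0.035 × (7482/156.700) = 1.671.
Since η > 1, this is a luxury.

1.671 (luxury)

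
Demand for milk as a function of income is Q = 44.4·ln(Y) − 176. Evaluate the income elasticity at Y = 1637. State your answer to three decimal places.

At Y = 1637: Q = 152.588.
dQ/dY = 44.4/Y = 0.0271228 at this income.
η = (dQ/dY)·(Y/Q) = 0.0271228 × (1637/152.588) = 0.291.

0.291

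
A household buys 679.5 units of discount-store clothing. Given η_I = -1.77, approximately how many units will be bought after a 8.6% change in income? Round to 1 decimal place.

576.1

%ΔQ ≈ η × %ΔI = -1.77 × 8.6% = -15.222%.
New Q ≈ 679.5 × (1 − 0.15222) = 576.1.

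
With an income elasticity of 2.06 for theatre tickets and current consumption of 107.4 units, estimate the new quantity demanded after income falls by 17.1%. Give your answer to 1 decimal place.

%ΔQ ≈ η × %ΔI = 2.06 × (-17.1%) = -35.226%.
New Q ≈ 107.4 × (1 − 0.35226) = 69.6.

69.6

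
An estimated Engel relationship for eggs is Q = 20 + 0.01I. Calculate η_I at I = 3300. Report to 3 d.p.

At I = 3300: Q = 53.000.
dQ/dI = 0.01.
η = (dQ/dI)·(I/Q) = 0.01 × (3300/53.000) = 0.623.

0.623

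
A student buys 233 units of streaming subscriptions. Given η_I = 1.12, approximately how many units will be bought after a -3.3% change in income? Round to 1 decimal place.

224.4

%ΔQ ≈ η × %ΔI = 1.12 × (-3.3%) = -3.696%.
New Q ≈ 233 × (1 − 0.03696) = 224.4.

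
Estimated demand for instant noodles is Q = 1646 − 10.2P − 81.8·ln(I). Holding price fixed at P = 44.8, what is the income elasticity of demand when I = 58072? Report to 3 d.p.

-0.280

At P = 44.8, I = 58072: Q = 291.740.
Holding P constant, ∂Q/∂I = -81.8/I = -0.0014086.
η_I = (∂Q/∂I)·(I/Q) = -0.0014086 × (58072/291.740) = -0.280.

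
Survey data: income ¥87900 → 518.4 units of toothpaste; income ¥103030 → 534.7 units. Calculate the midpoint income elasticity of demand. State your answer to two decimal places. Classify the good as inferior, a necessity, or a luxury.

ΔQ = 534.7 − 518.4 = 16.3; midpoint Q̄ = (518.4 + 534.7)/2 = 526.55.
ΔI = 103030 − 87900 = 15130; midpoint Ī = (87900 + 103030)/2 = 95465.
η = (ΔQ/Q̄) ÷ (ΔI/Ī) = (16.3/526.55) ÷ (15130/95465) = 0.20.
0 < η < 1 ⇒ necessity.

0.20 (necessity)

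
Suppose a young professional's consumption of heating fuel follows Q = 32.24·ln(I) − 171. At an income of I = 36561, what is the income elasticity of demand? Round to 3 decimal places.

At I = 36561: Q = 167.737.
dQ/dI = 32.24/I = 0.000881814 at this income.
η = (dQ/dI)·(I/Q) = 0.000881814 × (36561/167.737) = 0.192.

0.192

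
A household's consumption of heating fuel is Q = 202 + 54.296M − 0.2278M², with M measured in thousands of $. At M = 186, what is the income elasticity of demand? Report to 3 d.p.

-2.340

At M = 186: Q = 2420.0872.
dQ/dM = 54.296 − 0.4556M = -30.44560.
η = (dQ/dM)·(M/Q) = -30.44560 × (186/2420.0872) = -2.340.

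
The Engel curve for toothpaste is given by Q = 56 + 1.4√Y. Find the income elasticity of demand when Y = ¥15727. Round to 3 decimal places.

0.379

At Y = 15727: Q = 231.570.
dQ/dY = 1.4/(2√Y) = 0.00558181 at this income.
η = (dQ/dY)·(Y/Q) = 0.00558181 × (15727/231.570) = 0.379.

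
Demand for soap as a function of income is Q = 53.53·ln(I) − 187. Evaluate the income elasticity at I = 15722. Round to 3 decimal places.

0.162

At I = 15722: Q = 330.251.
dQ/dI = 53.53/I = 0.00340478 at this income.
η = (dQ/dI)·(I/Q) = 0.00340478 × (15722/330.251) = 0.162.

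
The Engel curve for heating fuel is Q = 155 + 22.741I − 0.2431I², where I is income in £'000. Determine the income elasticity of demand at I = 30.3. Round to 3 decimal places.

At I = 30.3: Q = 620.8646.
dQ/dI = 22.741 − 0.4862I = 8.00914.
η = (dQ/dI)·(I/Q) = 8.00914 × (30.3/620.8646) = 0.391.

0.391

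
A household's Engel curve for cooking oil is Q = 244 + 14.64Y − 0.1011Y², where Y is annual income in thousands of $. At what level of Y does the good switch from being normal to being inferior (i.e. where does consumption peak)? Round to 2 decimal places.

dQ/dY = 14.64 − 0.2022Y.
The good is inferior where dQ/dY < 0. Setting dQ/dY = 0 gives Y = 14.64 / 0.2022 = 72.40.

72.40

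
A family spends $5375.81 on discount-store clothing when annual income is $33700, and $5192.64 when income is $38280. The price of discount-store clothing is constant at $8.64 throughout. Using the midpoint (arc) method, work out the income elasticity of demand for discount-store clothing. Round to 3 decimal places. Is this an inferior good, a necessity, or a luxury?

With a constant price, Q₁ = 5375.81/8.64 = 622.200 and Q₂ = 5192.64/8.64 = 601.000 (equivalently, work directly with expenditure since P cancels).
Midpoint %ΔQ = (5192.64 − 5375.81)/5284.23 = -0.03466; midpoint %ΔI = (38280 − 33700)/35990 = 0.12726.
η = -0.03466 / 0.12726 = -0.272.
η < 0 ⇒ inferior good.

-0.272 (inferior good)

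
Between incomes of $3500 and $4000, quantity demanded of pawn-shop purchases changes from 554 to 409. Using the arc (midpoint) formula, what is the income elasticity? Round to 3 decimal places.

ΔQ = 409 − 554 = -145; midpoint Q̄ = (554 + 409)/2 = 481.5.
ΔI = 4000 − 3500 = 500; midpoint Ī = (3500 + 4000)/2 = 3750.
η = (ΔQ/Q̄) ÷ (ΔI/Ī) = (-145/481.5) ÷ (500/3750) = -2.259.

-2.259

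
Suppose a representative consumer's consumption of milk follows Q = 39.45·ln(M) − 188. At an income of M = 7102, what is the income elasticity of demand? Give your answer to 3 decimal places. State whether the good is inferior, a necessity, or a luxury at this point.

At M = 7102: Q = 161.848.
dQ/dM = 39.45/M = 0.00555477 at this income.
η = (dQ/dM)·(M/Q) = 0.00555477 × (7102/161.848) = 0.244.
Since 0 < η < 1, the good is a necessity.

0.244 (necessity)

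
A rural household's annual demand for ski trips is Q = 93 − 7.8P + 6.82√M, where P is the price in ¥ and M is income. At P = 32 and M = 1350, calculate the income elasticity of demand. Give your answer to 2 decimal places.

1.33

At P = 32, M = 1350: Q = 93.983.
Holding P constant, ∂Q/∂M = 6.82/(2√M) = 0.0928084.
η_M = (∂Q/∂M)·(M/Q) = 0.0928084 × (1350/93.983) = 1.33.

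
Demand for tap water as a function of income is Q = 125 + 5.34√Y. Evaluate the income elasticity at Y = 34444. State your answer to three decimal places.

0.444

At Y = 34444: Q = 1116.056.
dQ/dY = 5.34/(2√Y) = 0.0143865 at this income.
η = (dQ/dY)·(Y/Q) = 0.0143865 × (34444/1116.056) = 0.444.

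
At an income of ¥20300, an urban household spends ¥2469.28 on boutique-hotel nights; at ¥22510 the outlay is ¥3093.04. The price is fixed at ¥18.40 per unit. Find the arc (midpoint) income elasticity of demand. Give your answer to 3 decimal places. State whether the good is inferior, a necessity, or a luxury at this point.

2.172 (luxury)

With a constant price, Q₁ = 2469.28/18.40 = 134.200 and Q₂ = 3093.04/18.40 = 168.100 (equivalently, work directly with expenditure since P cancels).
Midpoint %ΔQ = (3093.04 − 2469.28)/2781.16 = 0.22428; midpoint %ΔI = (22510 − 20300)/21405 = 0.10325.
η = 0.22428 / 0.10325 = 2.172.
η > 1 ⇒ luxury.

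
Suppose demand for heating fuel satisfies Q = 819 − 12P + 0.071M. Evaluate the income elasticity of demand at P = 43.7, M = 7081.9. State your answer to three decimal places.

0.631

At P = 43.7, M = 7081.9: Q = 797.415.
Holding P constant, ∂Q/∂M = 0.071.
η_M = (∂Q/∂M)·(M/Q) = 0.071 × (7081.9/797.415) = 0.631.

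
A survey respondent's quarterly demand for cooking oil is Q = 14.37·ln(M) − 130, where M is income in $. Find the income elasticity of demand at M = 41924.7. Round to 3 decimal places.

0.626

At M = 41924.7: Q = 22.949.
dQ/dM = 14.37/M = 0.000342757 at this income.
η = (dQ/dM)·(M/Q) = 0.000342757 × (41924.7/22.949) = 0.626.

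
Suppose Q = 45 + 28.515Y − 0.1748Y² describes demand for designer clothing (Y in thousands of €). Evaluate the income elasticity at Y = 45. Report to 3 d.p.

0.590

At Y = 45: Q = 974.2050.
dQ/dY = 28.515 − 0.3496Y = 12.78300.
η = (dQ/dY)·(Y/Q) = 12.78300 × (45/974.2050) = 0.590.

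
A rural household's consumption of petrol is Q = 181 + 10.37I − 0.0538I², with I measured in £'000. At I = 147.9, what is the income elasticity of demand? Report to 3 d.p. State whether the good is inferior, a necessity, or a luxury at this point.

-1.524 (inferior good)

At I = 147.9: Q = 537.8797.
dQ/dI = 10.37 − 0.1076I = -5.54404.
η = (dQ/dI)·(I/Q) = -5.54404 × (147.9/537.8797) = -1.524.
η < 0 ⇒ inferior good.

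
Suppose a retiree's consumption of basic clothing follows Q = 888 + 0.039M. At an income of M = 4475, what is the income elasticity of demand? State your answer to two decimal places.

0.16

At M = 4475: Q = 1062.525.
dQ/dM = 0.039.
η = (dQ/dM)·(M/Q) = 0.039 × (4475/1062.525) = 0.16.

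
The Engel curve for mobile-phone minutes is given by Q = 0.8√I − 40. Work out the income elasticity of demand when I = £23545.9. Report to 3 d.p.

0.742

At I = 23545.9: Q = 82.757.
dQ/dI = 0.8/(2√I) = 0.00260677 at this income.
η = (dQ/dI)·(I/Q) = 0.00260677 × (23545.9/82.757) = 0.742.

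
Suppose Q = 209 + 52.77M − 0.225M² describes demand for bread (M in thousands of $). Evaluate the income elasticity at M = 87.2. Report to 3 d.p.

At M = 87.2: Q = 3099.6800.
dQ/dM = 52.77 − 0.45M = 13.53000.
η = (dQ/dM)·(M/Q) = 13.53000 × (87.2/3099.6800) = 0.381.

0.381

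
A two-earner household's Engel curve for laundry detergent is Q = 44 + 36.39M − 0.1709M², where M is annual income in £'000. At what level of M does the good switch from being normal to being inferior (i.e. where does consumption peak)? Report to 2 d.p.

dQ/dM = 36.39 − 0.3418M.
The good is inferior where dQ/dM < 0. Setting dQ/dM = 0 gives M = 36.39 / 0.3418 = 106.47.

106.47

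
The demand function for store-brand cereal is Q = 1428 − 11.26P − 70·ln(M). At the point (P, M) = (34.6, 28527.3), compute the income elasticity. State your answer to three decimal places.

-0.219

At P = 34.6, M = 28527.3: Q = 320.301.
Holding P constant, ∂Q/∂M = -70/M = -0.00245379.
η_M = (∂Q/∂M)·(M/Q) = -0.00245379 × (28527.3/320.301) = -0.219.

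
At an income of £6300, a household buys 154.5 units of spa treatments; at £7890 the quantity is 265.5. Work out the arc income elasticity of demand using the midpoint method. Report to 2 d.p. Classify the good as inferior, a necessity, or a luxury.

2.36 (luxury)

ΔQ = 265.5 − 154.5 = 111; midpoint Q̄ = (154.5 + 265.5)/2 = 210.
ΔI = 7890 − 6300 = 1590; midpoint Ī = (6300 + 7890)/2 = 7095.
η = (ΔQ/Q̄) ÷ (ΔI/Ī) = (111/210) ÷ (1590/7095) = 2.36.
η > 1 ⇒ luxury.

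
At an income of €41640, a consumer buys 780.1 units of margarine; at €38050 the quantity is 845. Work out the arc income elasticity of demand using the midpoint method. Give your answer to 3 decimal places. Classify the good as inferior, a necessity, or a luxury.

ΔQ = 845 − 780.1 = 64.9; midpoint Q̄ = (780.1 + 845)/2 = 812.55.
ΔI = 38050 − 41640 = -3590; midpoint Ī = (41640 + 38050)/2 = 39845.
η = (ΔQ/Q̄) ÷ (ΔI/Ī) = (64.9/812.55) ÷ (-3590/39845) = -0.886.
η < 0 ⇒ inferior good.

-0.886 (inferior good)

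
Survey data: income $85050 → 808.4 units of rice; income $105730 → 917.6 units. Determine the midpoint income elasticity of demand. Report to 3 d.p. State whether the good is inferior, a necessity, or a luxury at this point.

0.584 (necessity)

ΔQ = 917.6 − 808.4 = 109.2; midpoint Q̄ = (808.4 + 917.6)/2 = 863.
ΔI = 105730 − 85050 = 20680; midpoint Ī = (85050 + 105730)/2 = 95390.
η = (ΔQ/Q̄) ÷ (ΔI/Ī) = (109.2/863) ÷ (20680/95390) = 0.584.
0 < η < 1 ⇒ necessity.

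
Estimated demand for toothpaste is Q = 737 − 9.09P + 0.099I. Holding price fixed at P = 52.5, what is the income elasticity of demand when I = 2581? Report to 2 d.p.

0.50

At P = 52.5, I = 2581: Q = 515.294.
Holding P constant, ∂Q/∂I = 0.099.
η_I = (∂Q/∂I)·(I/Q) = 0.099 × (2581/515.294) = 0.50.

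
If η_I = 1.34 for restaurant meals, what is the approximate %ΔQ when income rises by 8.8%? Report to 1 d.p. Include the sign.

11.8%

%ΔQ ≈ η × %ΔI = 1.34 × 8.8% = 11.8%.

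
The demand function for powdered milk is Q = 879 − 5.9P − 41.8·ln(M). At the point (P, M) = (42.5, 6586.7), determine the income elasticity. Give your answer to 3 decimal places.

At P = 42.5, M = 6586.7: Q = 260.711.
Holding P constant, ∂Q/∂M = -41.8/M = -0.00634612.
η_M = (∂Q/∂M)·(M/Q) = -0.00634612 × (6586.7/260.711) = -0.160.

-0.160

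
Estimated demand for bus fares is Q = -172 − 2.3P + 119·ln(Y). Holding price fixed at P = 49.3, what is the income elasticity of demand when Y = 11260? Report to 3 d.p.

0.144

At P = 49.3, Y = 11260: Q = 824.762.
Holding P constant, ∂Q/∂Y = 119/Y = 0.0105684.
η_Y = (∂Q/∂Y)·(Y/Q) = 0.0105684 × (11260/824.762) = 0.144.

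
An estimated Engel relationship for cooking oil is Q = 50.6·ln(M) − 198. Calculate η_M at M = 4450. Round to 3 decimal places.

0.223

At M = 4450: Q = 227.073.
dQ/dM = 50.6/M = 0.0113708 at this income.
η = (dQ/dM)·(M/Q) = 0.0113708 × (4450/227.073) = 0.223.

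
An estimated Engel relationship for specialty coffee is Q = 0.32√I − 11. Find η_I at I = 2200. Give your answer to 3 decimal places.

At I = 2200: Q = 4.009.
dQ/dI = 0.32/(2√I) = 0.00341121 at this income.
η = (dQ/dI)·(I/Q) = 0.00341121 × (2200/4.009) = 1.872.

1.872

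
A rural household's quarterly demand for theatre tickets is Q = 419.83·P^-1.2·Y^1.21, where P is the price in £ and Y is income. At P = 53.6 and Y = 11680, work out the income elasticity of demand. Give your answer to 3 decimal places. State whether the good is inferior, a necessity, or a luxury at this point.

1.210 (luxury)

For a multiplicative demand Q = A·P^α·Y^β, the income elasticity is β everywhere.
Here β = 1.21, so η = 1.210.
Since η > 1, this is a luxury.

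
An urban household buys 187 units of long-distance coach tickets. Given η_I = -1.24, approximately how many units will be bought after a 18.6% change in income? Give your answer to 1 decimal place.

143.9

%ΔQ ≈ η × %ΔI = -1.24 × 18.6% = -23.064%.
New Q ≈ 187 × (1 − 0.23064) = 143.9.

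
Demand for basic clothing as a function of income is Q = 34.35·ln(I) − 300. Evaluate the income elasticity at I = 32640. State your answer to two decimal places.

0.60

At I = 32640: Q = 57.010.
dQ/dI = 34.35/I = 0.00105239 at this income.
η = (dQ/dI)·(I/Q) = 0.00105239 × (32640/57.010) = 0.60.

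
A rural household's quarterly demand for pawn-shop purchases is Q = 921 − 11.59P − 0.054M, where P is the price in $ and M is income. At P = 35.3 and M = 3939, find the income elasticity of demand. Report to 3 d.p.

-0.711

At P = 35.3, M = 3939: Q = 299.167.
Holding P constant, ∂Q/∂M = −0.054.
η_M = (∂Q/∂M)·(M/Q) = -0.054 × (3939/299.167) = -0.711.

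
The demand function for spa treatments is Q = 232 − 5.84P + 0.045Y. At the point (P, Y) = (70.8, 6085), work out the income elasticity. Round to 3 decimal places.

At P = 70.8, Y = 6085: Q = 92.353.
Holding P constant, ∂Q/∂Y = 0.045.
η_Y = (∂Q/∂Y)·(Y/Q) = 0.045 × (6085/92.353) = 2.965.

2.965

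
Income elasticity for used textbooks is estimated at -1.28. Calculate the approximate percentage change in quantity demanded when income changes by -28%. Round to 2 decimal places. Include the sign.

%ΔQ ≈ η × %ΔI = -1.28 × (-28%) = 35.84%.

35.84%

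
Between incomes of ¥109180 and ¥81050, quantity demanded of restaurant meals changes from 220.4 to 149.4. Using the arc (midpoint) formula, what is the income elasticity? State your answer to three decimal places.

ΔQ = 149.4 − 220.4 = -71; midpoint Q̄ = (220.4 + 149.4)/2 = 184.9.
ΔI = 81050 − 109180 = -28130; midpoint Ī = (109180 + 81050)/2 = 95115.
η = (ΔQ/Q̄) ÷ (ΔI/Ī) = (-71/184.9) ÷ (-28130/95115) = 1.298.

1.298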